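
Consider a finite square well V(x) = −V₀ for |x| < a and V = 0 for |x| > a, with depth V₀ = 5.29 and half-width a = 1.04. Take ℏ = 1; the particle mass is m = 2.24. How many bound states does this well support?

N = 4

Define the well-strength parameter z₀ = (a/ℏ)√(2mV₀) = 1.04 × √(2·2.24·5.29) = 5.063.
The even/odd transcendental equations gain one root per π/2 in z₀, giving N = 1 + ⌊2z₀/π⌋ = 1 + ⌊3.223⌋ = 4.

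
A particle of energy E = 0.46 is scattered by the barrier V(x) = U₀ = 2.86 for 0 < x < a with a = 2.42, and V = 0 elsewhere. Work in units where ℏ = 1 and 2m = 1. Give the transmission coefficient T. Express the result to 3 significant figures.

E < U₀: inside the barrier ψ ∝ e^{±κx} with κ = √(2m(U₀ − E))/ℏ = 1.549.
κa = 3.749, sinh(κa) = 21.23.
Matching ψ, ψ′ at both faces gives T = [1 + U₀² sinh²(κa) / (4E(U₀ − E))]⁻¹ = 1/835.7 = 0.00120.

T = 0.00120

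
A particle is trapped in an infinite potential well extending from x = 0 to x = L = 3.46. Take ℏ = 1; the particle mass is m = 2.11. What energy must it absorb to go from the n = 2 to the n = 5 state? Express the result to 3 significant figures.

E_n = n²π²ℏ²/(2mL²), so ΔE = (5² − 2²) π²ℏ²/(2mL²).
ΔE = 21 × π² / (2 × 2.11 × 3.46²) = 4.103.

ΔE = 4.10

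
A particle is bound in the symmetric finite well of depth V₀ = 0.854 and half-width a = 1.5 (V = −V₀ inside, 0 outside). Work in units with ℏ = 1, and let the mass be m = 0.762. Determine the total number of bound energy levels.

Define the well-strength parameter z₀ = (a/ℏ)√(2mV₀) = 1.5 × √(2·0.762·0.854) = 1.711.
The even/odd transcendental equations gain one root per π/2 in z₀, giving N = 1 + ⌊2z₀/π⌋ = 1 + ⌊1.089⌋ = 2.

N = 2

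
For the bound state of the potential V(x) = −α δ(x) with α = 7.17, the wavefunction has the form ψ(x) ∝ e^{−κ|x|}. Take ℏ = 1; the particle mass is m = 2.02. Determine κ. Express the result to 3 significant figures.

Integrating the TISE across x = 0 gives the cusp condition ψ'(0⁺) − ψ'(0⁻) = −(2mα/ℏ²)ψ(0).
With ψ ∝ e^{−κ|x|} this yields −2κ = −2mα/ℏ², so κ = mα/ℏ² = 14.48.

κ = 14.5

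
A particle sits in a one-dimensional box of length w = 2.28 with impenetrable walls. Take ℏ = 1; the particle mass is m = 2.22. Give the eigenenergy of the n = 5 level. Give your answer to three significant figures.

The infinite-well eigenfunctions ψ_n = √(2/w) sin(nπx/w) vanish at both walls, giving E_n = n²π²ℏ²/(2mw²).
E_5 = 5² × π² / (2 × 2.22 × 2.28²) = 10.69.

E = 10.7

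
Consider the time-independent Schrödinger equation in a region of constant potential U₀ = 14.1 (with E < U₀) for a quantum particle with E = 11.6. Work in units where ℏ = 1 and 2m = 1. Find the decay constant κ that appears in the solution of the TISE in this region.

Since E < U₀ the TISE in this region is ψ'' = κ²ψ with κ = √(2m(U₀ − E))/ℏ.
κ = √(2 × 0.5 × 2.5) = 1.581.

κ = 1.58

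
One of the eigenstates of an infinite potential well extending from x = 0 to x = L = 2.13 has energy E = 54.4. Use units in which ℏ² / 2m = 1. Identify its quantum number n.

For an infinite well E_n = n²π²ℏ²/(2mL²), so n = (L/πℏ)√(2mE).
n = (2.13/π) × √(2 × 0.5 × 54.4) = 5.001 → n = 5.

n = 5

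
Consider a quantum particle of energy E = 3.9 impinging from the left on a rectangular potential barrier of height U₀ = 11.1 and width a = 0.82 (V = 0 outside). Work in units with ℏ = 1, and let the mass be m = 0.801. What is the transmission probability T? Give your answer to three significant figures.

T = 0.0138

Since E < U₀ the interior solution is evanescent with decay constant κ = √(2m(U₀ − E))/ℏ = 3.396.
κa = 2.785, sinh(κa) = 8.068.
The exact tunnelling result is T⁻¹ = 1 + U₀² sinh²(κa) / [4E(U₀ − E)] = 72.41, so T = 0.0138.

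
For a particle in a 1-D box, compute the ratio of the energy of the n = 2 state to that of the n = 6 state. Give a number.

E_n = n²π²ℏ²/(2mL²) so the ratio is n₂²/n₁² = 4/36 = 0.111111.

0.111111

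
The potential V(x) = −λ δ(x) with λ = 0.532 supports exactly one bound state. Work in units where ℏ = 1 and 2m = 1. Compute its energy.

For x ≠ 0 the bound state is ψ ∝ e^{−κ|x|}; integrating the TISE across the delta gives the cusp condition 2κ = 2mλ/ℏ², so κ = 0.2660.
Then E = −ℏ²κ²/(2m) = −mλ²/(2ℏ²) = -0.07076.

E = -0.0708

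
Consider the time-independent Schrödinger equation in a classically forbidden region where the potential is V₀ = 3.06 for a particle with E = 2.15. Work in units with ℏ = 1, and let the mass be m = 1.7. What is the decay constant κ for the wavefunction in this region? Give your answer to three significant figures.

Since E < V₀ the TISE in this region is ψ'' = κ²ψ with κ = √(2m(V₀ − E))/ℏ.
κ = √(2 × 1.7 × 0.91) = 1.759.

κ = 1.76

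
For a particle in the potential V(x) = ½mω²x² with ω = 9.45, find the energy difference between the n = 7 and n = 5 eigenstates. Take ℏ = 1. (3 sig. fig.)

ΔE = 18.9

E_n = ℏω(n + ½), so ΔE = (7 − 5) ℏω = 2 × 9.45 = 18.90.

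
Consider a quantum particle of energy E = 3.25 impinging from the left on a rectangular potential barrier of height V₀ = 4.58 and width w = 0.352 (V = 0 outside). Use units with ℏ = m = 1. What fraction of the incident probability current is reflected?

Since E < V₀ the interior solution is evanescent with decay constant κ = √(2m(V₀ − E))/ℏ = 1.631.
κw = 0.5741, sinh(κw) = 0.6062.
Matching ψ, ψ′ at both faces gives T = [1 + V₀² sinh²(κw) / (4E(V₀ − E))]⁻¹ = 1/1.446 = 0.692.
R = 1 − T = 0.308.

R = 0.308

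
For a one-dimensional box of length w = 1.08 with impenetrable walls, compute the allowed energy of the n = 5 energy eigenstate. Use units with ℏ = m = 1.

E = 106

Requiring ψ(0) = ψ(w) = 0 quantises k = nπ/w, hence E_n = ℏ²k²/2m = n²π²ℏ²/(2mw²).
E_5 = 5² × π² / (2 × 1 × 1.08²) = 105.8.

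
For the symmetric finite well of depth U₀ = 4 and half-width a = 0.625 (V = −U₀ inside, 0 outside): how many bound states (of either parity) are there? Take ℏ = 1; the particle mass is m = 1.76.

N = 2

The dimensionless depth is z₀ = a√(2mU₀)/ℏ = 0.625 × √(14.08) = 2.345.
A new bound state (alternating even/odd) appears each time z₀ passes a multiple of π/2, so N = ⌊2z₀/π⌋ + 1 = ⌊1.493⌋ + 1 = 2.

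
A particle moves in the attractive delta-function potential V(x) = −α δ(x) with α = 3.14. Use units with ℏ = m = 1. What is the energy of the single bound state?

E = -4.93

The bound state is ψ(x) = √κ e^{−κ|x|}. The derivative jump ψ'(0⁺) − ψ'(0⁻) = −(2mα/ℏ²)ψ(0) fixes κ = mα/ℏ² = 3.140.
Then E = −ℏ²κ²/(2m) = −mα²/(2ℏ²) = -4.930.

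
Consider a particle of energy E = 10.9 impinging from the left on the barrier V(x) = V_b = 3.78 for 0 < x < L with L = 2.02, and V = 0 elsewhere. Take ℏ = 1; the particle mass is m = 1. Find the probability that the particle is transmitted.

T = 0.958

Above the barrier the interior wavenumber is k₂ = √(2m(E − V_b))/ℏ = 3.774, giving phase k₂L = 7.623.
Matching at both interfaces gives T⁻¹ = 1 + V_b² sin²(k₂L) / [4E(E − V_b)] = 1.044, hence T = 0.958.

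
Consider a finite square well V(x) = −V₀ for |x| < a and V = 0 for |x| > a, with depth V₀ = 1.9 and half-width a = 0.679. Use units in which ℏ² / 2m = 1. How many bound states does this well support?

N = 1

The dimensionless depth is z₀ = a√(2mV₀)/ℏ = 0.679 × √(1.900) = 0.9359.
The even/odd transcendental equations gain one root per π/2 in z₀, giving N = 1 + ⌊2z₀/π⌋ = 1 + ⌊0.5958⌋ = 1.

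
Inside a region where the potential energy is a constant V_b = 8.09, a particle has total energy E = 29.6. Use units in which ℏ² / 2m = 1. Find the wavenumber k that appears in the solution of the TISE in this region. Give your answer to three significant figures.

k = 4.64

With E > V_b the solution is oscillatory, ψ ∝ e^{±ikx} with k = √(2m(E − V_b))/ℏ.
k = √(2 × 0.5 × 21.51) = 4.638.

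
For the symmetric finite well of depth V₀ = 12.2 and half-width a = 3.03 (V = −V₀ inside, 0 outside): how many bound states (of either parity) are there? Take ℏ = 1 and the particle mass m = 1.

Define the well-strength parameter z₀ = (a/ℏ)√(2mV₀) = 3.03 × √(2·1·12.2) = 14.97.
A new bound state (alternating even/odd) appears each time z₀ passes a multiple of π/2, so N = ⌊2z₀/π⌋ + 1 = ⌊9.528⌋ + 1 = 10.

N = 10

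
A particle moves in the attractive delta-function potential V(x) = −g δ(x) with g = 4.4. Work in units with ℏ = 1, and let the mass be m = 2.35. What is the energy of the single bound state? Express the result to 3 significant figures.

E = -22.7

The bound state is ψ(x) = √κ e^{−κ|x|}. The derivative jump ψ'(0⁺) − ψ'(0⁻) = −(2mg/ℏ²)ψ(0) fixes κ = mg/ℏ² = 10.34.
Then E = −ℏ²κ²/(2m) = −mg²/(2ℏ²) = -22.75.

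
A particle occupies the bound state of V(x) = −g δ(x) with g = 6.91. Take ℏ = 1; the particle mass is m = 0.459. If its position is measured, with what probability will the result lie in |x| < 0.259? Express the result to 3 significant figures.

P = 0.807

The normalised bound state is ψ = √κ e^{−κ|x|} with κ = mg/ℏ² = 3.172.
P(|x| < d) = ∫_{−d}^{d} κ e^{−2κ|x|} dx = 1 − e^{−2κd} = 1 − e^{−1.643} = 0.8066.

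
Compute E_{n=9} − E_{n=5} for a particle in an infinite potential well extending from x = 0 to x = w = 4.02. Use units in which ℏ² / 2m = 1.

E_n = n²π²ℏ²/(2mw²), so ΔE = (9² − 5²) π²ℏ²/(2mw²).
ΔE = 56 × π² / (2 × 0.5 × 4.02²) = 34.20.

ΔE = 34.2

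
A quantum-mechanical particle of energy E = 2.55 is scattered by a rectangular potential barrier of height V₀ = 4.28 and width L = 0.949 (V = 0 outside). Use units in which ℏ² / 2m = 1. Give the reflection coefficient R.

Since E < V₀ the interior solution is evanescent with decay constant κ = √(2m(V₀ − E))/ℏ = 1.315.
κL = 1.248, sinh(κL) = 1.599.
The exact tunnelling result is T⁻¹ = 1 + V₀² sinh²(κL) / [4E(V₀ − E)] = 3.653, so T = 0.274.
R = 1 − T = 0.726.

R = 0.726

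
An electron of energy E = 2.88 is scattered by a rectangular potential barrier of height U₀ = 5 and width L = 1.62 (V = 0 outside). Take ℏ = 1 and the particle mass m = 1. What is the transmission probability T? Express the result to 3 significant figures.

T = 0.00494

E < U₀: inside the barrier ψ ∝ e^{±κx} with κ = √(2m(U₀ − E))/ℏ = 2.059.
κL = 3.336, sinh(κL) = 14.03.
Matching ψ, ψ′ at both faces gives T = [1 + U₀² sinh²(κL) / (4E(U₀ − E))]⁻¹ = 1/202.6 = 0.00494.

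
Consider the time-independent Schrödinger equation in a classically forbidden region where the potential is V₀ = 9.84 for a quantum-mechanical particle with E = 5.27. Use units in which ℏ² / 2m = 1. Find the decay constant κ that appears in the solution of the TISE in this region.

Since E < V₀ the TISE in this region is ψ'' = κ²ψ with κ = √(2m(V₀ − E))/ℏ.
κ = √(2 × 0.5 × 4.57) = 2.138.

κ = 2.14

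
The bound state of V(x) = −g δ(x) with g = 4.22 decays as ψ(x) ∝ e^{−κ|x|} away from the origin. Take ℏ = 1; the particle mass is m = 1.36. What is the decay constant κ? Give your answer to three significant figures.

κ = 5.74

Integrating the TISE across x = 0 gives the cusp condition ψ'(0⁺) − ψ'(0⁻) = −(2mg/ℏ²)ψ(0).
With ψ ∝ e^{−κ|x|} this yields −2κ = −2mg/ℏ², so κ = mg/ℏ² = 5.739.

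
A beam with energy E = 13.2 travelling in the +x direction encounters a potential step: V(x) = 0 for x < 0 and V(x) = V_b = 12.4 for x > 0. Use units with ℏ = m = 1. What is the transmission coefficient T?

T = 0.634

On each side the TISE gives plane waves with k = √(2m(E − V))/ℏ: k₁ = √(2·1·13.2) = 5.138, k₂ = √(2·1·0.8) = 1.265.
Continuity of ψ and ψ′ at the step yields the reflection amplitude r = (k₁ − k₂)/(k₁ + k₂) = 0.6049; thus R = |r|² = 0.3659, T = 0.6341.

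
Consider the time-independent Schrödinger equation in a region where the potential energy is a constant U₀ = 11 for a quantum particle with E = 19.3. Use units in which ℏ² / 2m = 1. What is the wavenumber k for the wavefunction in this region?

With E > U₀ the solution is oscillatory, ψ ∝ e^{±ikx} with k = √(2m(E − U₀))/ℏ.
k = √(2 × 0.5 × 8.3) = 2.881.

k = 2.88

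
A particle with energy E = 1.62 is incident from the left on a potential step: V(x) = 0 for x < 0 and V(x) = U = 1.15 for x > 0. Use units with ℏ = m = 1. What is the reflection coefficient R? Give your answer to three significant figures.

R = 0.0899

The wavenumbers are k₁ = √(2mE)/ℏ = 1.800 on the left and k₂ = √(2m(E − U))/ℏ = 0.9695 on the right.
Continuity of ψ and ψ′ at the step yields the reflection amplitude r = (k₁ − k₂)/(k₁ + k₂) = 0.2999; thus R = |r|² = 0.08991, T = 0.9101.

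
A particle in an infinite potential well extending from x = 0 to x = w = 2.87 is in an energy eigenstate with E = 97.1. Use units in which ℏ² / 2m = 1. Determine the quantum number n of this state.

n = 9

For an infinite well E_n = n²π²ℏ²/(2mw²), so n = (w/πℏ)√(2mE).
n = (2.87/π) × √(2 × 0.5 × 97.1) = 9.002 → n = 9.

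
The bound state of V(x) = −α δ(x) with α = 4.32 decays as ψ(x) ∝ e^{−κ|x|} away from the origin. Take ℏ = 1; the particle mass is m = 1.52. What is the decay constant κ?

κ = 6.57

Integrate −(ℏ²/2m)ψ'' − αδ(x)ψ = Eψ from −ε to +ε: the ψ'' term gives ψ'(0⁺) − ψ'(0⁻) and the δ term gives −(2mα/ℏ²)ψ(0).
With ψ ∝ e^{−κ|x|} this yields −2κ = −2mα/ℏ², so κ = mα/ℏ² = 6.566.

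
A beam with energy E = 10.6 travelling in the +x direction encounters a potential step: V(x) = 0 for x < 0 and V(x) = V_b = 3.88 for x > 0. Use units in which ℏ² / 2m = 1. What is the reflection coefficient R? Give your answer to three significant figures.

R = 0.0129

The wavenumbers are k₁ = √(2mE)/ℏ = 3.256 on the left and k₂ = √(2m(E − V_b))/ℏ = 2.592 on the right.
Continuity of ψ and ψ′ at the step yields the reflection amplitude r = (k₁ − k₂)/(k₁ + k₂) = 0.1135; thus R = |r|² = 0.01287, T = 0.9871.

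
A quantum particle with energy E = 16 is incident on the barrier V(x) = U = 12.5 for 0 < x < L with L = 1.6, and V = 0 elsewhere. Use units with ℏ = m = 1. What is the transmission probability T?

T = 0.645

Above the barrier the interior wavenumber is k₂ = √(2m(E − U))/ℏ = 2.646, giving phase k₂L = 4.233.
T = [1 + U² sin²(k₂L) / (4E(E − U))]⁻¹ = 1/1.549 = 0.645.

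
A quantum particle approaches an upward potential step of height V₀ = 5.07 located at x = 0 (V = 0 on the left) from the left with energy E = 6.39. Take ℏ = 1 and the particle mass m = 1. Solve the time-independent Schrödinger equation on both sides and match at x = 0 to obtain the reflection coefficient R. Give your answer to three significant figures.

R = 0.141

On each side the TISE gives plane waves with k = √(2m(E − V))/ℏ: k₁ = √(2·1·6.39) = 3.575, k₂ = √(2·1·1.32) = 1.625.
Continuity of ψ and ψ′ at the step yields the reflection amplitude r = (k₁ − k₂)/(k₁ + k₂) = 0.3750; thus R = |r|² = 0.1407, T = 0.8593.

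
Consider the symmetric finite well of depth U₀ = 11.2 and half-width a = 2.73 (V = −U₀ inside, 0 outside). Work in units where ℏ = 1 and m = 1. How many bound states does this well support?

N = 9

The dimensionless depth is z₀ = a√(2mU₀)/ℏ = 2.73 × √(22.40) = 12.92.
The even/odd transcendental equations gain one root per π/2 in z₀, giving N = 1 + ⌊2z₀/π⌋ = 1 + ⌊8.226⌋ = 9.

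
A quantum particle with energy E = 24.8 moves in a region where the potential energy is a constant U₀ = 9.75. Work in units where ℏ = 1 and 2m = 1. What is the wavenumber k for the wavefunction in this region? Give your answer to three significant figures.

k = 3.88

With E > U₀ the solution is oscillatory, ψ ∝ e^{±ikx} with k = √(2m(E − U₀))/ℏ.
k = √(2 × 0.5 × 15.05) = 3.879.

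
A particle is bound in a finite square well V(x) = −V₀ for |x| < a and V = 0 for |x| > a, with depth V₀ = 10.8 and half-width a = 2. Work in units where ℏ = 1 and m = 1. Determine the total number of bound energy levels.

N = 6

The dimensionless depth is z₀ = a√(2mV₀)/ℏ = 2 × √(21.60) = 9.295.
The even/odd transcendental equations gain one root per π/2 in z₀, giving N = 1 + ⌊2z₀/π⌋ = 1 + ⌊5.917⌋ = 6.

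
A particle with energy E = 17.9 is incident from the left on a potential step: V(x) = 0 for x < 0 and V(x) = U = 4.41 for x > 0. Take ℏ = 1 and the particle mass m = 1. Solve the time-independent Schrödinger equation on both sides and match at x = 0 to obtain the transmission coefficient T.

T = 0.995

The wavenumbers are k₁ = √(2mE)/ℏ = 5.983 on the left and k₂ = √(2m(E − U))/ℏ = 5.194 on the right.
Matching ψ and ψ′ at x = 0 gives r = (k₁ − k₂)/(k₁ + k₂), so R = r² = 0.004984 and T = 1 − R = 0.9950.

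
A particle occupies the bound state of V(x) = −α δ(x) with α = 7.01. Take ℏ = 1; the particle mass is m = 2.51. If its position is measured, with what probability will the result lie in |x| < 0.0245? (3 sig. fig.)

P = 0.578

The normalised bound state is ψ = √κ e^{−κ|x|} with κ = mα/ℏ² = 17.60.
P(|x| < d) = ∫_{−d}^{d} κ e^{−2κ|x|} dx = 1 − e^{−2κd} = 1 − e^{−0.8622} = 0.5778.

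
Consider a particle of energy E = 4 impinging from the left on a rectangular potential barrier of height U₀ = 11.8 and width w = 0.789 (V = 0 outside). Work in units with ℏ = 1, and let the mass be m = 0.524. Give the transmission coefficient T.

T = 0.0387

Since E < U₀ the interior solution is evanescent with decay constant κ = √(2m(U₀ − E))/ℏ = 2.859.
κw = 2.256, sinh(κw) = 4.719.
Matching ψ, ψ′ at both faces gives T = [1 + U₀² sinh²(κw) / (4E(U₀ − E))]⁻¹ = 1/25.85 = 0.0387.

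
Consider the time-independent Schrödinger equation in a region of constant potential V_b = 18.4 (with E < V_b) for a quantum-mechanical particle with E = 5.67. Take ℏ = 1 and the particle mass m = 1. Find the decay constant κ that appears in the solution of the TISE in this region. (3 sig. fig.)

κ = 5.05

Since E < V_b the TISE in this region is ψ'' = κ²ψ with κ = √(2m(V_b − E))/ℏ.
κ = √(2 × 1 × 12.73) = 5.046.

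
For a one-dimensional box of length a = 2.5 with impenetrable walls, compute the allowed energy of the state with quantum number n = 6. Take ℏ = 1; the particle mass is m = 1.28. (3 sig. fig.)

The infinite-well eigenfunctions ψ_n = √(2/a) sin(nπx/a) vanish at both walls, giving E_n = n²π²ℏ²/(2ma²).
E_6 = 6² × π² / (2 × 1.28 × 2.5²) = 22.21.

E = 22.2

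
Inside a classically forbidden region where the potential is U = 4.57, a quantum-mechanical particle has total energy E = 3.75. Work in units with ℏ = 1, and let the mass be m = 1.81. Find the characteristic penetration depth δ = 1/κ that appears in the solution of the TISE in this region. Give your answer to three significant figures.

δ = 0.580

Since E < U the TISE in this region is ψ'' = κ²ψ with κ = √(2m(U − E))/ℏ.
κ = √(2 × 1.81 × 0.82) = 1.723. The penetration depth is δ = 1/κ = 0.580.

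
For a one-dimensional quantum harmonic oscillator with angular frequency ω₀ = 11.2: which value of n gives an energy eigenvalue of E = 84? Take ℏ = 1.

n = 7

Invert E_n = (n + ½)ℏω₀: n = E/ℏω₀ − ½ = 7.000, so n = 7.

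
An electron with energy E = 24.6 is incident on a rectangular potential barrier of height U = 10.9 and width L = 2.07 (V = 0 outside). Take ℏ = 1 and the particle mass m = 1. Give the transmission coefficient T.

Above the barrier the interior wavenumber is k₂ = √(2m(E − U))/ℏ = 5.235, giving phase k₂L = 10.84.
T = [1 + U² sin²(k₂L) / (4E(E − U))]⁻¹ = 1/1.086 = 0.921.

T = 0.921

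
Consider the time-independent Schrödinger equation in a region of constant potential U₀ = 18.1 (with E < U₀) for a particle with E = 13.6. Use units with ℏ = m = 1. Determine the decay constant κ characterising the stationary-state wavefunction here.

Since E < U₀ the TISE in this region is ψ'' = κ²ψ with κ = √(2m(U₀ − E))/ℏ.
κ = √(2 × 1 × 4.5) = 3.000.

κ = 3.00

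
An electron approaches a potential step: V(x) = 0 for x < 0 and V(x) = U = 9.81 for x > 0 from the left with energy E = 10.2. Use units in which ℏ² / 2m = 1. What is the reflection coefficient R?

On each side the TISE gives plane waves with k = √(2m(E − V))/ℏ: k₁ = √(2·½·10.2) = 3.194, k₂ = √(2·½·0.39) = 0.6245.
Continuity of ψ and ψ′ at the step yields the reflection amplitude r = (k₁ − k₂)/(k₁ + k₂) = 0.6729; thus R = |r|² = 0.4528, T = 0.5472.

R = 0.453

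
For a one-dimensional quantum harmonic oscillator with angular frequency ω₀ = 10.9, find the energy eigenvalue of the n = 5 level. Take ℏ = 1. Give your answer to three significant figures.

E = 60.0

Using E_n = (n + ½)ℏω₀: E_5 = 5.5 × 10.9 = 59.95.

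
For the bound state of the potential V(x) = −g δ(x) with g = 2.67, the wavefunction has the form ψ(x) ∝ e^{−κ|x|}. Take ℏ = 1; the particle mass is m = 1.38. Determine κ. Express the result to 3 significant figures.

Integrating the TISE across x = 0 gives the cusp condition ψ'(0⁺) − ψ'(0⁻) = −(2mg/ℏ²)ψ(0).
With ψ ∝ e^{−κ|x|} this yields −2κ = −2mg/ℏ², so κ = mg/ℏ² = 3.685.

κ = 3.68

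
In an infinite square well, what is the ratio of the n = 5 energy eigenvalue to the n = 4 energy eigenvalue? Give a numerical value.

E_n = n²π²ℏ²/(2mL²) so the ratio is n₂²/n₁² = 25/16 = 1.5625.

1.5625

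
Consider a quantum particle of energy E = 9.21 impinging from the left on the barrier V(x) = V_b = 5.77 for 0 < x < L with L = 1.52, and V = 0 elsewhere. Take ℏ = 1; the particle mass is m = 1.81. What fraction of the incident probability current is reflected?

R = 0.142

Above the barrier the interior wavenumber is k₂ = √(2m(E − V_b))/ℏ = 3.529, giving phase k₂L = 5.364.
T = [1 + V_b² sin²(k₂L) / (4E(E − V_b))]⁻¹ = 1/1.166 = 0.858.
R = 1 − T = 0.142.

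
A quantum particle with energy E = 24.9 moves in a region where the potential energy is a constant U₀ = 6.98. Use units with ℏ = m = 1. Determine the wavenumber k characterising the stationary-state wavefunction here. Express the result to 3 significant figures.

k = 5.99

With E > U₀ the solution is oscillatory, ψ ∝ e^{±ikx} with k = √(2m(E − U₀))/ℏ.
k = √(2 × 1 × 17.92) = 5.987.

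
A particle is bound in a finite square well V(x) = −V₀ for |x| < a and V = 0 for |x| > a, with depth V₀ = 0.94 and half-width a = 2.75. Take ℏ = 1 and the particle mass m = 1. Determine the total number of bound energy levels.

The dimensionless depth is z₀ = a√(2mV₀)/ℏ = 2.75 × √(1.880) = 3.771.
The even/odd transcendental equations gain one root per π/2 in z₀, giving N = 1 + ⌊2z₀/π⌋ = 1 + ⌊2.400⌋ = 3.

N = 3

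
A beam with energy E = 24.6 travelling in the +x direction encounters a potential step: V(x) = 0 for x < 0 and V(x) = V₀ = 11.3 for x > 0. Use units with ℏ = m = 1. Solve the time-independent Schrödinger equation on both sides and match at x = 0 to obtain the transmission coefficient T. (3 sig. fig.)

T = 0.977

The wavenumbers are k₁ = √(2mE)/ℏ = 7.014 on the left and k₂ = √(2m(E − V₀))/ℏ = 5.158 on the right.
Continuity of ψ and ψ′ at the step yields the reflection amplitude r = (k₁ − k₂)/(k₁ + k₂) = 0.1525; thus R = |r|² = 0.02327, T = 0.9767.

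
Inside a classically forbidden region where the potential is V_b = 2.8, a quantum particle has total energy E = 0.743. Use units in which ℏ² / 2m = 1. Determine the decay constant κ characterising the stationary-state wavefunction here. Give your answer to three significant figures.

κ = 1.43

Since E < V_b the TISE in this region is ψ'' = κ²ψ with κ = √(2m(V_b − E))/ℏ.
κ = √(2 × 0.5 × 2.057) = 1.434.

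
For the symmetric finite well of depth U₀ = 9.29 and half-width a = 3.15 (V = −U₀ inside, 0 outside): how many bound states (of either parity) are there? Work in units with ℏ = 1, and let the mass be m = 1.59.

The dimensionless depth is z₀ = a√(2mU₀)/ℏ = 3.15 × √(29.54) = 17.12.
A new bound state (alternating even/odd) appears each time z₀ passes a multiple of π/2, so N = ⌊2z₀/π⌋ + 1 = ⌊10.90⌋ + 1 = 11.

N = 11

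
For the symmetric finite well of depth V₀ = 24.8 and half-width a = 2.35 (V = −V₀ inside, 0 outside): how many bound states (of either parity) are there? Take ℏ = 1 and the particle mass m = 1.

The dimensionless depth is z₀ = a√(2mV₀)/ℏ = 2.35 × √(49.60) = 16.55.
The even/odd transcendental equations gain one root per π/2 in z₀, giving N = 1 + ⌊2z₀/π⌋ = 1 + ⌊10.54⌋ = 11.

N = 11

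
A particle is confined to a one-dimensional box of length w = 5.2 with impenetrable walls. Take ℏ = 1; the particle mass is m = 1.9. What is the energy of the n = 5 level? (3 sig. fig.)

The infinite-well eigenfunctions ψ_n = √(2/w) sin(nπx/w) vanish at both walls, giving E_n = n²π²ℏ²/(2mw²).
E_5 = 5² × π² / (2 × 1.9 × 5.2²) = 2.401.

E = 2.40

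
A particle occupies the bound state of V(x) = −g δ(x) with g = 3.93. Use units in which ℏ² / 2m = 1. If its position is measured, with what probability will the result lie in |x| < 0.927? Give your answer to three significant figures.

The normalised bound state is ψ = √κ e^{−κ|x|} with κ = mg/ℏ² = 1.965.
P(|x| < d) = ∫_{−d}^{d} κ e^{−2κ|x|} dx = 1 − e^{−2κd} = 1 − e^{−3.643} = 0.9738.

P = 0.974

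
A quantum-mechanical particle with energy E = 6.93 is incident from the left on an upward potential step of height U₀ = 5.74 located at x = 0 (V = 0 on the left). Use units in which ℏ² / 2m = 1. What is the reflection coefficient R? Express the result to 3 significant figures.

The wavenumbers are k₁ = √(2mE)/ℏ = 2.632 on the left and k₂ = √(2m(E − U₀))/ℏ = 1.091 on the right.
Continuity of ψ and ψ′ at the step yields the reflection amplitude r = (k₁ − k₂)/(k₁ + k₂) = 0.4140; thus R = |r|² = 0.1714, T = 0.8286.

R = 0.171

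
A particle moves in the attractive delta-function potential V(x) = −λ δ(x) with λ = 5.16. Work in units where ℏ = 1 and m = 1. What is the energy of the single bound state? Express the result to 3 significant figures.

The bound state is ψ(x) = √κ e^{−κ|x|}. The derivative jump ψ'(0⁺) − ψ'(0⁻) = −(2mλ/ℏ²)ψ(0) fixes κ = mλ/ℏ² = 5.160.
Then E = −ℏ²κ²/(2m) = −mλ²/(2ℏ²) = -13.31.

E = -13.3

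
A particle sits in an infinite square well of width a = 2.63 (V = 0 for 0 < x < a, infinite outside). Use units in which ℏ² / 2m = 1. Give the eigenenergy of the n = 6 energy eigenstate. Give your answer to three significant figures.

The infinite-well eigenfunctions ψ_n = √(2/a) sin(nπx/a) vanish at both walls, giving E_n = n²π²ℏ²/(2ma²).
E_6 = 6² × π² / (2 × 0.5 × 2.63²) = 51.37.

E = 51.4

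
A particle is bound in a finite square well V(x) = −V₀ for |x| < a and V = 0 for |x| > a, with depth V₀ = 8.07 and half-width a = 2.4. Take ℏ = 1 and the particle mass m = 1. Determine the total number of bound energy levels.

N = 7

Define the well-strength parameter z₀ = (a/ℏ)√(2mV₀) = 2.4 × √(2·1·8.07) = 9.642.
A new bound state (alternating even/odd) appears each time z₀ passes a multiple of π/2, so N = ⌊2z₀/π⌋ + 1 = ⌊6.138⌋ + 1 = 7.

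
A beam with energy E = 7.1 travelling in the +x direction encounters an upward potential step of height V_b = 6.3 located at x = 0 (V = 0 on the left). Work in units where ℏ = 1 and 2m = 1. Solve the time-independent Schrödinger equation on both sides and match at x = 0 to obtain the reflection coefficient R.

On each side the TISE gives plane waves with k = √(2m(E − V))/ℏ: k₁ = √(2·½·7.1) = 2.665, k₂ = √(2·½·0.8) = 0.8944.
Continuity of ψ and ψ′ at the step yields the reflection amplitude r = (k₁ − k₂)/(k₁ + k₂) = 0.4974; thus R = |r|² = 0.2474, T = 0.7526.

R = 0.247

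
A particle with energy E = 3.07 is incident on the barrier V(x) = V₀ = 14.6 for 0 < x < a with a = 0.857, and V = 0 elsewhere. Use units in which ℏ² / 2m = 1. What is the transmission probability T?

Since E < V₀ the interior solution is evanescent with decay constant κ = √(2m(V₀ − E))/ℏ = 3.396.
κa = 2.910, sinh(κa) = 9.151.
Matching ψ, ψ′ at both faces gives T = [1 + V₀² sinh²(κa) / (4E(V₀ − E))]⁻¹ = 1/127.1 = 0.00787.

T = 0.00787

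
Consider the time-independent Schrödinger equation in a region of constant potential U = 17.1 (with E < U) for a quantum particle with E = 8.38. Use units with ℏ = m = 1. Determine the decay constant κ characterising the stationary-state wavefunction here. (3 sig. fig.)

κ = 4.18

Since E < U the TISE in this region is ψ'' = κ²ψ with κ = √(2m(U − E))/ℏ.
κ = √(2 × 1 × 8.72) = 4.176.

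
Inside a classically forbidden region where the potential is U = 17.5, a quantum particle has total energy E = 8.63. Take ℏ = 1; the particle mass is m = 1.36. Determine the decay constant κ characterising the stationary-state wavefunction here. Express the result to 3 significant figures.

Since E < U the TISE in this region is ψ'' = κ²ψ with κ = √(2m(U − E))/ℏ.
κ = √(2 × 1.36 × 8.87) = 4.912.

κ = 4.91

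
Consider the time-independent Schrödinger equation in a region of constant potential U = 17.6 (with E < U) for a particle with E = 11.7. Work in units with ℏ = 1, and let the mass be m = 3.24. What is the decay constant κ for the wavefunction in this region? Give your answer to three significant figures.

κ = 6.18

Since E < U the TISE in this region is ψ'' = κ²ψ with κ = √(2m(U − E))/ℏ.
κ = √(2 × 3.24 × 5.9) = 6.183.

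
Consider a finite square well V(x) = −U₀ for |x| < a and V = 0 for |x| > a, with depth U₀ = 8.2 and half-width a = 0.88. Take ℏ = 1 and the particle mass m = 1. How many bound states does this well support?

The dimensionless depth is z₀ = a√(2mU₀)/ℏ = 0.88 × √(16.40) = 3.564.
The even/odd transcendental equations gain one root per π/2 in z₀, giving N = 1 + ⌊2z₀/π⌋ = 1 + ⌊2.269⌋ = 3.

N = 3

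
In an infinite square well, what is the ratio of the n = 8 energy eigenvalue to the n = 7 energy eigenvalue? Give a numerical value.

1.30612

E_n = n²π²ℏ²/(2mL²) so the ratio is n₂²/n₁² = 64/49 = 1.30612.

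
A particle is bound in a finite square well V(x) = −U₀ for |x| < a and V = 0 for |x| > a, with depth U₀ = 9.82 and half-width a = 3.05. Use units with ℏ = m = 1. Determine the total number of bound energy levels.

N = 9

Define the well-strength parameter z₀ = (a/ℏ)√(2mU₀) = 3.05 × √(2·1·9.82) = 13.52.
A new bound state (alternating even/odd) appears each time z₀ passes a multiple of π/2, so N = ⌊2z₀/π⌋ + 1 = ⌊8.605⌋ + 1 = 9.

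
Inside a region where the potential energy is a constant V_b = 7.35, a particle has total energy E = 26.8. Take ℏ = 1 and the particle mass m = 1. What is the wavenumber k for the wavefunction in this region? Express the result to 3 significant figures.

With E > V_b the solution is oscillatory, ψ ∝ e^{±ikx} with k = √(2m(E − V_b))/ℏ.
k = √(2 × 1 × 19.45) = 6.237.

k = 6.24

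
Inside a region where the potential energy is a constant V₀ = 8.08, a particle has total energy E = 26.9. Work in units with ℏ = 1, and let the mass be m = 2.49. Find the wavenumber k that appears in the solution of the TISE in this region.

With E > V₀ the solution is oscillatory, ψ ∝ e^{±ikx} with k = √(2m(E − V₀))/ℏ.
k = √(2 × 2.49 × 18.82) = 9.681.

k = 9.68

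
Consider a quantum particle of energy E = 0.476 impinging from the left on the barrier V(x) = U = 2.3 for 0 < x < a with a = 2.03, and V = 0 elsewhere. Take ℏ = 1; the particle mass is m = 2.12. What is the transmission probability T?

T = 0.0000328

Since E < U the interior solution is evanescent with decay constant κ = √(2m(U − E))/ℏ = 2.781.
κa = 5.645, sinh(κa) = 141.5.
The exact tunnelling result is T⁻¹ = 1 + U² sinh²(κa) / [4E(U − E)] = 30490, so T = 0.0000328.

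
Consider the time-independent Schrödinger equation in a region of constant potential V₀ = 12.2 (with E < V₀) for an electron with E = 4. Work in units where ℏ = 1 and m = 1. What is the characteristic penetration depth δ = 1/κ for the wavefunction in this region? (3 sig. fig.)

Since E < V₀ the TISE in this region is ψ'' = κ²ψ with κ = √(2m(V₀ − E))/ℏ.
κ = √(2 × 1 × 8.2) = 4.050. The penetration depth is δ = 1/κ = 0.247.

δ = 0.247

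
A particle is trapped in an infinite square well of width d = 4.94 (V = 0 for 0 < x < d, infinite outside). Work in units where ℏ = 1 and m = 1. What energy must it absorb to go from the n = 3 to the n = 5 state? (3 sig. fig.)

E_n = n²π²ℏ²/(2md²), so ΔE = (5² − 3²) π²ℏ²/(2md²).
ΔE = 16 × π² / (2 × 1 × 4.94²) = 3.235.

ΔE = 3.24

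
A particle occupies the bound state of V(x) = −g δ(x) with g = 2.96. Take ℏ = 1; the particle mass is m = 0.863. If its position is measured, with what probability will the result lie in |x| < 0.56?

The normalised bound state is ψ = √κ e^{−κ|x|} with κ = mg/ℏ² = 2.554.
P(|x| < d) = ∫_{−d}^{d} κ e^{−2κ|x|} dx = 1 − e^{−2κd} = 1 − e^{−2.861} = 0.9428.

P = 0.943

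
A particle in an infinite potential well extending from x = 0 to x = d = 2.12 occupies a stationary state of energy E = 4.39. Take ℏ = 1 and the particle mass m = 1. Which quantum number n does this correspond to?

n = 2

For an infinite well E_n = n²π²ℏ²/(2md²), so n = (d/πℏ)√(2mE).
n = (2.12/π) × √(2 × 1 × 4.39) = 2.000 → n = 2.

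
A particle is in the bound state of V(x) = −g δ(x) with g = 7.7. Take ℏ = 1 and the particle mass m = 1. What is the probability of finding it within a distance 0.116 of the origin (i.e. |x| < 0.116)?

P = 0.832

The normalised bound state is ψ = √κ e^{−κ|x|} with κ = mg/ℏ² = 7.700.
P(|x| < d) = ∫_{−d}^{d} κ e^{−2κ|x|} dx = 1 − e^{−2κd} = 1 − e^{−1.786} = 0.8324.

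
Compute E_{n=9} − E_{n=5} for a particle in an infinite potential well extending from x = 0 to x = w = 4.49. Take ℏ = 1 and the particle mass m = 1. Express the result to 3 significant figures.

E_n = n²π²ℏ²/(2mw²), so ΔE = (9² − 5²) π²ℏ²/(2mw²).
ΔE = 56 × π² / (2 × 1 × 4.49²) = 13.71.

ΔE = 13.7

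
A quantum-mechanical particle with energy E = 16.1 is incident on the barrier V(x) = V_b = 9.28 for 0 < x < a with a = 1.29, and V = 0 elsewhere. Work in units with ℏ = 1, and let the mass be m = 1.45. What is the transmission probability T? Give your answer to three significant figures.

T = 0.950

Above the barrier the interior wavenumber is k₂ = √(2m(E − V_b))/ℏ = 4.447, giving phase k₂a = 5.737.
T = [1 + V_b² sin²(k₂a) / (4E(E − V_b))]⁻¹ = 1/1.053 = 0.950.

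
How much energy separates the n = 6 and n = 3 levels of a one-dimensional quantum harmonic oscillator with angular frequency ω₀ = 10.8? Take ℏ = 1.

E_n = ℏω₀(n + ½), so ΔE = (6 − 3) ℏω₀ = 3 × 10.8 = 32.40.

ΔE = 32.4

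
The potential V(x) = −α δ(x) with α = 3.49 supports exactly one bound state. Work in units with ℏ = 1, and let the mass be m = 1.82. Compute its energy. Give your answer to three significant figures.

E = -11.1

The bound state is ψ(x) = √κ e^{−κ|x|}. The derivative jump ψ'(0⁺) − ψ'(0⁻) = −(2mα/ℏ²)ψ(0) fixes κ = mα/ℏ² = 6.352.
Then E = −ℏ²κ²/(2m) = −mα²/(2ℏ²) = -11.08.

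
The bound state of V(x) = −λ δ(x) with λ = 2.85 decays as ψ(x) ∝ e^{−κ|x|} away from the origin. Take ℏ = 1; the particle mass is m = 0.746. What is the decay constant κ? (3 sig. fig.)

Integrating the TISE across x = 0 gives the cusp condition ψ'(0⁺) − ψ'(0⁻) = −(2mλ/ℏ²)ψ(0).
With ψ ∝ e^{−κ|x|} this yields −2κ = −2mλ/ℏ², so κ = mλ/ℏ² = 2.126.

κ = 2.13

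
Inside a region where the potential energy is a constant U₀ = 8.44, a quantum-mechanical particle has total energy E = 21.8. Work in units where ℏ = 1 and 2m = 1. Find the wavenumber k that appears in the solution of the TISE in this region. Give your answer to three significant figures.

With E > U₀ the solution is oscillatory, ψ ∝ e^{±ikx} with k = √(2m(E − U₀))/ℏ.
k = √(2 × 0.5 × 13.36) = 3.655.

k = 3.66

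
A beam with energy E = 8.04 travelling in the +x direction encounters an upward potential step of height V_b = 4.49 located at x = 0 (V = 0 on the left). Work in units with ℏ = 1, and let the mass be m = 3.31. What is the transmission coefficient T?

T = 0.959

On each side the TISE gives plane waves with k = √(2m(E − V))/ℏ: k₁ = √(2·3.31·8.04) = 7.296, k₂ = √(2·3.31·3.55) = 4.848.
Continuity of ψ and ψ′ at the step yields the reflection amplitude r = (k₁ − k₂)/(k₁ + k₂) = 0.2016; thus R = |r|² = 0.04063, T = 0.9594.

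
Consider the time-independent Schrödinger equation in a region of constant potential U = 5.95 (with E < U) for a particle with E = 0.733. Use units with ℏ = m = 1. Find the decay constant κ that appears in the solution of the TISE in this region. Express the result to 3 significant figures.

Since E < U the TISE in this region is ψ'' = κ²ψ with κ = √(2m(U − E))/ℏ.
κ = √(2 × 1 × 5.217) = 3.230.

κ = 3.23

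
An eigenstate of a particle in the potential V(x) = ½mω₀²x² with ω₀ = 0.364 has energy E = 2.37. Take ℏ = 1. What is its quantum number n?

Invert E_n = (n + ½)ℏω₀: n = E/ℏω₀ − ½ = 6.011, so n = 6.

n = 6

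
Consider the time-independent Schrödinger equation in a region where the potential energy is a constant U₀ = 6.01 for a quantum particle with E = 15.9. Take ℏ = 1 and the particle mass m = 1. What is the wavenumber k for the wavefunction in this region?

k = 4.45

With E > U₀ the solution is oscillatory, ψ ∝ e^{±ikx} with k = √(2m(E − U₀))/ℏ.
k = √(2 × 1 × 9.89) = 4.447.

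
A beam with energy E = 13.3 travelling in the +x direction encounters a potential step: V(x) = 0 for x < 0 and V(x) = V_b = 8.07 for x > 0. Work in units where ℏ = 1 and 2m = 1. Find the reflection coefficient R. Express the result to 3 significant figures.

R = 0.0525

The wavenumbers are k₁ = √(2mE)/ℏ = 3.647 on the left and k₂ = √(2m(E − V_b))/ℏ = 2.287 on the right.
Matching ψ and ψ′ at x = 0 gives r = (k₁ − k₂)/(k₁ + k₂), so R = r² = 0.05253 and T = 1 − R = 0.9475.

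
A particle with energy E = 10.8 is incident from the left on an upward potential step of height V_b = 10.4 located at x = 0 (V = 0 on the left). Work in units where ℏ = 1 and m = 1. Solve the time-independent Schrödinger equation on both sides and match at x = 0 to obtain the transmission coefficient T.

On each side the TISE gives plane waves with k = √(2m(E − V))/ℏ: k₁ = √(2·1·10.8) = 4.648, k₂ = √(2·1·0.4) = 0.8944.
Continuity of ψ and ψ′ at the step yields the reflection amplitude r = (k₁ − k₂)/(k₁ + k₂) = 0.6772; thus R = |r|² = 0.4586, T = 0.5414.

T = 0.541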